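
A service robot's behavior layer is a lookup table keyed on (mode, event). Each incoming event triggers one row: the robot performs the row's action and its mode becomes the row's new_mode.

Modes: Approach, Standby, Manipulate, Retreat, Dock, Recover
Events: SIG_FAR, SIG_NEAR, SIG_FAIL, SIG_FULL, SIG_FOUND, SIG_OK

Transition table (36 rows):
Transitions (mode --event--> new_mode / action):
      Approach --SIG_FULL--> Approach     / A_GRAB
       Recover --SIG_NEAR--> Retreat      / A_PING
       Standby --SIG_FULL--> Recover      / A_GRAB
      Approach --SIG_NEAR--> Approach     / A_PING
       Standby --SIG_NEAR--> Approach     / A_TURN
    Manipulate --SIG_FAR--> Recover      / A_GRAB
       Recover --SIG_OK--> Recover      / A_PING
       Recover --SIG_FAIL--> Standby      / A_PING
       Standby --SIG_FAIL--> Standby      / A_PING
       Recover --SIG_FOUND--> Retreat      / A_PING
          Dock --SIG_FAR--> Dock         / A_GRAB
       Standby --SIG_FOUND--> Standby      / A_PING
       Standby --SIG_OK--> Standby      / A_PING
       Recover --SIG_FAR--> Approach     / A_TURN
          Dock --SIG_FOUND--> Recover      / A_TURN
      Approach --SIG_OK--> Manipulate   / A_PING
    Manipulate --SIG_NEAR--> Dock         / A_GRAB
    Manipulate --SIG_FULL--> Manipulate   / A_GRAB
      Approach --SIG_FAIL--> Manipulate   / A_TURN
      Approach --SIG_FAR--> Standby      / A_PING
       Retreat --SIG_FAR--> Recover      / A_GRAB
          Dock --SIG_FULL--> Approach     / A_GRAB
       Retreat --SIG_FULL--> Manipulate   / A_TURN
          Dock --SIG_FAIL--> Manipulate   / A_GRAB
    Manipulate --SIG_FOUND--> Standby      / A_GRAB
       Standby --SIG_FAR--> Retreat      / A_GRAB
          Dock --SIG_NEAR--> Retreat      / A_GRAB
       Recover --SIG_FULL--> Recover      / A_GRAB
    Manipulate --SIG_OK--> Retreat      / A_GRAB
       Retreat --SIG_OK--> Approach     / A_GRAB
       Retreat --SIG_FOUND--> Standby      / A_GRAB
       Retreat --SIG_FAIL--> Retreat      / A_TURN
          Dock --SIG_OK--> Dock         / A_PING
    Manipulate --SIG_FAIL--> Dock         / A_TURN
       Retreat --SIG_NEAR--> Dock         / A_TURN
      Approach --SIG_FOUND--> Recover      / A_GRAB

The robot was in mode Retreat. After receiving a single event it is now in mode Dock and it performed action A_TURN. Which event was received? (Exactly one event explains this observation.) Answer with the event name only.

SIG_NEAR

try SIG_FAR: (Retreat, SIG_FAR) → (Recover, A_GRAB)
try SIG_NEAR: (Retreat, SIG_NEAR) → (Dock, A_TURN)  ← matches
try SIG_FAIL: (Retreat, SIG_FAIL) → (Retreat, A_TURN)
try SIG_FULL: (Retreat, SIG_FULL) → (Manipulate, A_TURN)
try SIG_FOUND: (Retreat, SIG_FOUND) → (Standby, A_GRAB)
try SIG_OK: (Retreat, SIG_OK) → (Approach, A_GRAB)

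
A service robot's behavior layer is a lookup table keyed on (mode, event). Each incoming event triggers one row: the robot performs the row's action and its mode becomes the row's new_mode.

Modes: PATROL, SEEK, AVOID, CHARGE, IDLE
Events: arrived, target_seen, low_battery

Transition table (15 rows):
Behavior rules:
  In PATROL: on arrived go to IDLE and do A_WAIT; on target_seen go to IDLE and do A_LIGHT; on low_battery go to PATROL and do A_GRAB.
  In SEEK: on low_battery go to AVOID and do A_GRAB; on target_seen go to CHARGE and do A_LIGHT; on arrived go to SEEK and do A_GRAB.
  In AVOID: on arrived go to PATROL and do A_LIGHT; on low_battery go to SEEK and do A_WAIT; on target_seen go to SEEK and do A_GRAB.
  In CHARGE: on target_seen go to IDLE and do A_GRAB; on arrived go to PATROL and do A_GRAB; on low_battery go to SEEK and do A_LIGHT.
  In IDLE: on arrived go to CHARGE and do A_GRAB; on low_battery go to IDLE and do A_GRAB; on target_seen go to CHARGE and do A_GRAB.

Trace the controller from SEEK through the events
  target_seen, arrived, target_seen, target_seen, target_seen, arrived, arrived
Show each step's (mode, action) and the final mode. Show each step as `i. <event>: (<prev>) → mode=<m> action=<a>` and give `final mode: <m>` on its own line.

1. target_seen: (SEEK) → mode=CHARGE action=A_LIGHT
2. arrived: (CHARGE) → mode=PATROL action=A_GRAB
3. target_seen: (PATROL) → mode=IDLE action=A_LIGHT
4. target_seen: (IDLE) → mode=CHARGE action=A_GRAB
5. target_seen: (CHARGE) → mode=IDLE action=A_GRAB
6. arrived: (IDLE) → mode=CHARGE action=A_GRAB
7. arrived: (CHARGE) → mode=PATROL action=A_GRAB

final mode: PATROL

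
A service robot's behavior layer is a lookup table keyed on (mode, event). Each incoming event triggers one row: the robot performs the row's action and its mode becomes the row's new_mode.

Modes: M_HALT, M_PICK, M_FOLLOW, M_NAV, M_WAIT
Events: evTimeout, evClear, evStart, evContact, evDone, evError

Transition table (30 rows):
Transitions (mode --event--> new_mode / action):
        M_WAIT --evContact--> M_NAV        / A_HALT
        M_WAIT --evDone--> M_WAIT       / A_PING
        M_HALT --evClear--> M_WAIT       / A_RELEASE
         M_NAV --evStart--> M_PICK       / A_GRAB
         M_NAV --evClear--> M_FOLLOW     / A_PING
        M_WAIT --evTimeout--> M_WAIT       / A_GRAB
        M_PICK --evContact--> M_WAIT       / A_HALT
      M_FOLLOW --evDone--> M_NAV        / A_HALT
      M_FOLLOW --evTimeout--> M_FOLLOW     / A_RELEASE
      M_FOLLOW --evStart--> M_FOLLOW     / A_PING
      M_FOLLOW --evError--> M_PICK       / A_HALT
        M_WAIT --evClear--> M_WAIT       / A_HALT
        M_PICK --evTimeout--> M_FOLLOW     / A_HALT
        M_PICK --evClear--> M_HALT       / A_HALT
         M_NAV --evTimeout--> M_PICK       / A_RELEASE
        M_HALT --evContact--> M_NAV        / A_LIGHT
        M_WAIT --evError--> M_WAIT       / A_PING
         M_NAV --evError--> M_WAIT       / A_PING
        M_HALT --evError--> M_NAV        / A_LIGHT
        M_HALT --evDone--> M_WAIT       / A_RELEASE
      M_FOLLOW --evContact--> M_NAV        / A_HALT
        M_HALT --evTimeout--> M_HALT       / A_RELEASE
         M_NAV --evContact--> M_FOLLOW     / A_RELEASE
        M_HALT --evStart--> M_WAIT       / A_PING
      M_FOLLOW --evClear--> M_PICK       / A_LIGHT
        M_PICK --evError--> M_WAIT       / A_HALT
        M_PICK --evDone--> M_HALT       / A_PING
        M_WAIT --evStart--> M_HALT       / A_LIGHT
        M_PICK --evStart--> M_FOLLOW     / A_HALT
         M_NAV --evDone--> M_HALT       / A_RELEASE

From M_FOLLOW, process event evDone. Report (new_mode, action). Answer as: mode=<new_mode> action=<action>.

mode=M_NAV action=A_HALT

current mode = M_FOLLOW; filter table to that mode:
  (M_FOLLOW, evDone) → (M_NAV, A_HALT)  ← event matches
  (M_FOLLOW, evTimeout) → (M_FOLLOW, A_RELEASE)
  (M_FOLLOW, evStart) → (M_FOLLOW, A_PING)
  (M_FOLLOW, evError) → (M_PICK, A_HALT)
  (M_FOLLOW, evContact) → (M_NAV, A_HALT)
  (M_FOLLOW, evClear) → (M_PICK, A_LIGHT)
event = evDone selects (M_NAV, A_HALT)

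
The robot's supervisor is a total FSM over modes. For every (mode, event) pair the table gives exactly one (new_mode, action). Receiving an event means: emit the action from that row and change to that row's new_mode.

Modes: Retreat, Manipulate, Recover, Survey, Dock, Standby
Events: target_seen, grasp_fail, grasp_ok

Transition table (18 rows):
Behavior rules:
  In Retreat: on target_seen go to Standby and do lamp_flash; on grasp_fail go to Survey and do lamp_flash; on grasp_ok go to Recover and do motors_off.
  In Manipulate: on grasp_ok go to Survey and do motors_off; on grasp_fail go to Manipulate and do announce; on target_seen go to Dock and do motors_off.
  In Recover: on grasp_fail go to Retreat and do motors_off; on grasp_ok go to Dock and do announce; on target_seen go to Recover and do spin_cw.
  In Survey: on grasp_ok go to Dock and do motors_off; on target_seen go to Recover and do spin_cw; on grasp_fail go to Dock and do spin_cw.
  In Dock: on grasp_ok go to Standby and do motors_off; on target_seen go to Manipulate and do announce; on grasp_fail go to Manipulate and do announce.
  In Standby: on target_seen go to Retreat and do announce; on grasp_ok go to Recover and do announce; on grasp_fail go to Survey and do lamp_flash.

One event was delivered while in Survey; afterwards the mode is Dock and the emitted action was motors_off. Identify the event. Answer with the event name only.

grasp_ok

try target_seen: (Survey, target_seen) → (Recover, spin_cw)
try grasp_fail: (Survey, grasp_fail) → (Dock, spin_cw)
try grasp_ok: (Survey, grasp_ok) → (Dock, motors_off)  ← matches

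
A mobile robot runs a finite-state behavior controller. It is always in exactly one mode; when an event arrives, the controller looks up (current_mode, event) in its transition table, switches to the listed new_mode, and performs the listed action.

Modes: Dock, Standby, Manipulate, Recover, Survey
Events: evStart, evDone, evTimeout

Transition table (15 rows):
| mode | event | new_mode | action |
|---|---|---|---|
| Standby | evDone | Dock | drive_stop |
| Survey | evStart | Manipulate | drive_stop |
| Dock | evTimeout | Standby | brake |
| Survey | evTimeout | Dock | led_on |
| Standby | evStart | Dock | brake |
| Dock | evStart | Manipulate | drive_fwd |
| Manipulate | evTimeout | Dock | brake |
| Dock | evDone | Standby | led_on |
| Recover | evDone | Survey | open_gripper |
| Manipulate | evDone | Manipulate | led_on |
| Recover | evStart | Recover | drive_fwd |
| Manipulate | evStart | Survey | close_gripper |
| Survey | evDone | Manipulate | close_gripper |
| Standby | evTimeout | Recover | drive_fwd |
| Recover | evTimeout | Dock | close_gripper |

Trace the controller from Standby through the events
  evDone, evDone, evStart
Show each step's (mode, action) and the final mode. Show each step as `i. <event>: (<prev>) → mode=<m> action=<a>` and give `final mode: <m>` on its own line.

1. evDone: (Standby) → mode=Dock action=drive_stop
2. evDone: (Dock) → mode=Standby action=led_on
3. evStart: (Standby) → mode=Dock action=brake

final mode: Dock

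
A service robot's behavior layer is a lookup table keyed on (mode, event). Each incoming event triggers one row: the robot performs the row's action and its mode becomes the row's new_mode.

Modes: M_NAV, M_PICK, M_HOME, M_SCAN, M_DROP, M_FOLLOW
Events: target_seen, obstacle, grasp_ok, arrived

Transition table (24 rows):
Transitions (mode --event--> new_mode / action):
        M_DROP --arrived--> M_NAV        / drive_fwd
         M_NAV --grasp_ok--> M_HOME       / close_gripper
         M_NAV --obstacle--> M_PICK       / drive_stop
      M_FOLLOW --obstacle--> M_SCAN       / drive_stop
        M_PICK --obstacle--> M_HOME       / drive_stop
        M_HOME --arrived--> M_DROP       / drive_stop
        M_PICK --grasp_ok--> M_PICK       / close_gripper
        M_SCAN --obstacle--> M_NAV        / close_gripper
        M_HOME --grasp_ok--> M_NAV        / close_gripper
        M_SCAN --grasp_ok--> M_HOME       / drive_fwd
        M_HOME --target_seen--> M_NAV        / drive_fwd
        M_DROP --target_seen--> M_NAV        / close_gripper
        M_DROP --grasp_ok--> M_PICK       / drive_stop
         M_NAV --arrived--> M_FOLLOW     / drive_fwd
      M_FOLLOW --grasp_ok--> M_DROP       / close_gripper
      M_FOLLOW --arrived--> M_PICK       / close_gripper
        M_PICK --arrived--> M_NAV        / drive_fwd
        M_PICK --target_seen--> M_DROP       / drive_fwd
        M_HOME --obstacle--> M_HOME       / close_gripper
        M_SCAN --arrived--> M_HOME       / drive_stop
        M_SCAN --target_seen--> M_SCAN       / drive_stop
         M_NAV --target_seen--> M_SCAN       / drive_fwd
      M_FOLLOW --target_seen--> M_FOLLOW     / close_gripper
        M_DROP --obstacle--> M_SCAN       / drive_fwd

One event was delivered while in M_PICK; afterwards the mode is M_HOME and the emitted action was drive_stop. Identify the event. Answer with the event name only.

obstacle

try target_seen: (M_PICK, target_seen) → (M_DROP, drive_fwd)
try obstacle: (M_PICK, obstacle) → (M_HOME, drive_stop)  ← matches
try grasp_ok: (M_PICK, grasp_ok) → (M_PICK, close_gripper)
try arrived: (M_PICK, arrived) → (M_NAV, drive_fwd)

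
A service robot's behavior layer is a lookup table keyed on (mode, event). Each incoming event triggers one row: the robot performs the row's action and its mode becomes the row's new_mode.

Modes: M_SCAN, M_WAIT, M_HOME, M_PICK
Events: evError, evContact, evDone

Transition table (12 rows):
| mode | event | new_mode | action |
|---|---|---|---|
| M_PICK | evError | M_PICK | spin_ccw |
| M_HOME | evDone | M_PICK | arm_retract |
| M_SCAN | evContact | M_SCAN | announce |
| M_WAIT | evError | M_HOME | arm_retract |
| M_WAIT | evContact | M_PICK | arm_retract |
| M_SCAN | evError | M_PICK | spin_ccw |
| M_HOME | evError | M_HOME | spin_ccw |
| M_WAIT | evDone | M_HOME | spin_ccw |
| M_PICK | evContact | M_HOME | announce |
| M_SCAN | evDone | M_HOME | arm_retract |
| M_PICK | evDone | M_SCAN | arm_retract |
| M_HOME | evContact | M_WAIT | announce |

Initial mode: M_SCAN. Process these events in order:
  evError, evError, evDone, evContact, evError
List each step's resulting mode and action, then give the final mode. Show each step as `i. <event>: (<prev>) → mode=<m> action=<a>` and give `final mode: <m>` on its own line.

final mode: M_PICK

1. evError: (M_SCAN) → mode=M_PICK action=spin_ccw
2. evError: (M_PICK) → mode=M_PICK action=spin_ccw
3. evDone: (M_PICK) → mode=M_SCAN action=arm_retract
4. evContact: (M_SCAN) → mode=M_SCAN action=announce
5. evError: (M_SCAN) → mode=M_PICK action=spin_ccw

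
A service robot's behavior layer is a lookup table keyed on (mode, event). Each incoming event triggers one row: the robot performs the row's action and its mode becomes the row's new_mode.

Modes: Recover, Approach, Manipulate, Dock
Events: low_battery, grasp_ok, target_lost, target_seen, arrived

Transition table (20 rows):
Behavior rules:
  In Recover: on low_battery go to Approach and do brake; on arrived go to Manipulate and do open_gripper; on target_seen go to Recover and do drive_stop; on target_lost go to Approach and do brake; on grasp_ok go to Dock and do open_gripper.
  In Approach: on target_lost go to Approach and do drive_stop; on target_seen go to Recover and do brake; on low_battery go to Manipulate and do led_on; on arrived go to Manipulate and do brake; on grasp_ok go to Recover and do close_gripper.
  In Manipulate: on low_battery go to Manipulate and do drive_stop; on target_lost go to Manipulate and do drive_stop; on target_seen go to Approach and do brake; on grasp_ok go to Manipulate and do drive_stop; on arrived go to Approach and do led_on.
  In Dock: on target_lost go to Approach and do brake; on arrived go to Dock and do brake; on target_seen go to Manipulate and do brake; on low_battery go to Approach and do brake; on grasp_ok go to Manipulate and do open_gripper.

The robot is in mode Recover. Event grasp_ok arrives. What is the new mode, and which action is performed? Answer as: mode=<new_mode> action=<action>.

mode=Dock action=open_gripper

current mode = Recover; filter table to that mode:
  (Recover, low_battery) → (Approach, brake)
  (Recover, arrived) → (Manipulate, open_gripper)
  (Recover, target_seen) → (Recover, drive_stop)
  (Recover, target_lost) → (Approach, brake)
  (Recover, grasp_ok) → (Dock, open_gripper)  ← event matches
event = grasp_ok selects (Dock, open_gripper)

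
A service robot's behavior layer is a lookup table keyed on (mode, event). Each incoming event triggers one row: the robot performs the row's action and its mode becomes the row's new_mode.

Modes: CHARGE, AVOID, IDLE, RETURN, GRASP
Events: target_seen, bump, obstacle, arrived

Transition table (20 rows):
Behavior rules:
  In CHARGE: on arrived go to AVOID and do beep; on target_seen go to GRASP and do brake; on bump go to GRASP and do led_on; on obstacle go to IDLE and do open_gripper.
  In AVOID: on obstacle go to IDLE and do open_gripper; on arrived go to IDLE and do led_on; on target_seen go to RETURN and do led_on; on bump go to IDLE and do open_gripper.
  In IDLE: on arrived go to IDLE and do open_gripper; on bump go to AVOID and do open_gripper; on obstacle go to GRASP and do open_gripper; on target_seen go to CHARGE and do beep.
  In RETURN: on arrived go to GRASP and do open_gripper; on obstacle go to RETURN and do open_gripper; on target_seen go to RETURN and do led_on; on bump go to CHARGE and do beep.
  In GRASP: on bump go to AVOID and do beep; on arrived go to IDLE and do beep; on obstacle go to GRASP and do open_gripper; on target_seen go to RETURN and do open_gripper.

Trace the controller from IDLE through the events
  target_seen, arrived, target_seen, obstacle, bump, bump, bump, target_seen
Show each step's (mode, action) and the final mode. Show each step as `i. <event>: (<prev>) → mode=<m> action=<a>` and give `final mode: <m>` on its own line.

final mode: RETURN

1. target_seen: (IDLE) → mode=CHARGE action=beep
2. arrived: (CHARGE) → mode=AVOID action=beep
3. target_seen: (AVOID) → mode=RETURN action=led_on
4. obstacle: (RETURN) → mode=RETURN action=open_gripper
5. bump: (RETURN) → mode=CHARGE action=beep
6. bump: (CHARGE) → mode=GRASP action=led_on
7. bump: (GRASP) → mode=AVOID action=beep
8. target_seen: (AVOID) → mode=RETURN action=led_on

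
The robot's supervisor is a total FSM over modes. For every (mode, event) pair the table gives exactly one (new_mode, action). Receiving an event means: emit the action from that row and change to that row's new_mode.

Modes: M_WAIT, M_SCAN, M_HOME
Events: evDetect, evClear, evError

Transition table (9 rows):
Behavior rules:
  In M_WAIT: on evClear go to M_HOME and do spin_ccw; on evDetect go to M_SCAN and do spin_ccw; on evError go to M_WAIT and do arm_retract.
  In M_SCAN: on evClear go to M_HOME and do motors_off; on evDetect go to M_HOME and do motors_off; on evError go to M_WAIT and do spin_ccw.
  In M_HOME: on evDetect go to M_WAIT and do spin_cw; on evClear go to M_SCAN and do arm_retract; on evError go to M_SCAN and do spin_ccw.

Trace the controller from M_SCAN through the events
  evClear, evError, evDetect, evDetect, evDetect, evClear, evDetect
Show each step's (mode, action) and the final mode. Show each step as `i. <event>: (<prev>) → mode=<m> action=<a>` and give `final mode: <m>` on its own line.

1. evClear: (M_SCAN) → mode=M_HOME action=motors_off
2. evError: (M_HOME) → mode=M_SCAN action=spin_ccw
3. evDetect: (M_SCAN) → mode=M_HOME action=motors_off
4. evDetect: (M_HOME) → mode=M_WAIT action=spin_cw
5. evDetect: (M_WAIT) → mode=M_SCAN action=spin_ccw
6. evClear: (M_SCAN) → mode=M_HOME action=motors_off
7. evDetect: (M_HOME) → mode=M_WAIT action=spin_cw

final mode: M_WAIT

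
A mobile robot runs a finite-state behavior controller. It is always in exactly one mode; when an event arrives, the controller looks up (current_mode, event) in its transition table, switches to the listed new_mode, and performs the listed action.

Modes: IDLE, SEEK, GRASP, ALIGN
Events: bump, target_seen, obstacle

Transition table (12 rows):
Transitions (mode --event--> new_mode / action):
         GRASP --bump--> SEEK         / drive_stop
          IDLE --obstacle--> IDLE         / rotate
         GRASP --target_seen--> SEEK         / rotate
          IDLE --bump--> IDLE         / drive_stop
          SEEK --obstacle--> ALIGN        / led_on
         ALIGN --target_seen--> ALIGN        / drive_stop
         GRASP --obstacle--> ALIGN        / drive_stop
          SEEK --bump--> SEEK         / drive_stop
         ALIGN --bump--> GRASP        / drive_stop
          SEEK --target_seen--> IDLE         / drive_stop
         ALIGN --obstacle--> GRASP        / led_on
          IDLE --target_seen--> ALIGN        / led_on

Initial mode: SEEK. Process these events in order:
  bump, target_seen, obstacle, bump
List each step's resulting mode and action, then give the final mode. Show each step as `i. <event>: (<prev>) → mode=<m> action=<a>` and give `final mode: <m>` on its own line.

1. bump: (SEEK) → mode=SEEK action=drive_stop
2. target_seen: (SEEK) → mode=IDLE action=drive_stop
3. obstacle: (IDLE) → mode=IDLE action=rotate
4. bump: (IDLE) → mode=IDLE action=drive_stop

final mode: IDLE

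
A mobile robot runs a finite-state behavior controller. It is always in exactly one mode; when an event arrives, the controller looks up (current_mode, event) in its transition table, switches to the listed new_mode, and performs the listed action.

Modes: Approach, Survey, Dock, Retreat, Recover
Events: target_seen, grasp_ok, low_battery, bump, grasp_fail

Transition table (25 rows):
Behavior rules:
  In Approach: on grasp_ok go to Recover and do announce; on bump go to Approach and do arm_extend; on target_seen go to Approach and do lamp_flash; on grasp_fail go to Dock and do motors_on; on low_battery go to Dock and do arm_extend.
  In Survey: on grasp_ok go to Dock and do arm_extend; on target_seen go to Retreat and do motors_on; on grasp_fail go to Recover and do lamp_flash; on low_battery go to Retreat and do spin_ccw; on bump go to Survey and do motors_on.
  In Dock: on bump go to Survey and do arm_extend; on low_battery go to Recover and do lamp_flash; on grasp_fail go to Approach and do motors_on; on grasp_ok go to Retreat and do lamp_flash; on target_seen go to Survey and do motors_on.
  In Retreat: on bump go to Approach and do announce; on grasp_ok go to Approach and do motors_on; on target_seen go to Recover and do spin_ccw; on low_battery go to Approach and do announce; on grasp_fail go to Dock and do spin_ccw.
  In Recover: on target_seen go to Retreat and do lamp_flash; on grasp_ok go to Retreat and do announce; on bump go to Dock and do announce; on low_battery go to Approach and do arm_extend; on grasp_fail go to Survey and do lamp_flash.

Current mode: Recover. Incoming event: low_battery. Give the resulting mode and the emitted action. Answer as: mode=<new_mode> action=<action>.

mode=Approach action=arm_extend

current mode = Recover; filter table to that mode:
  (Recover, target_seen) → (Retreat, lamp_flash)
  (Recover, grasp_ok) → (Retreat, announce)
  (Recover, bump) → (Dock, announce)
  (Recover, low_battery) → (Approach, arm_extend)  ← event matches
  (Recover, grasp_fail) → (Survey, lamp_flash)
event = low_battery selects (Approach, arm_extend)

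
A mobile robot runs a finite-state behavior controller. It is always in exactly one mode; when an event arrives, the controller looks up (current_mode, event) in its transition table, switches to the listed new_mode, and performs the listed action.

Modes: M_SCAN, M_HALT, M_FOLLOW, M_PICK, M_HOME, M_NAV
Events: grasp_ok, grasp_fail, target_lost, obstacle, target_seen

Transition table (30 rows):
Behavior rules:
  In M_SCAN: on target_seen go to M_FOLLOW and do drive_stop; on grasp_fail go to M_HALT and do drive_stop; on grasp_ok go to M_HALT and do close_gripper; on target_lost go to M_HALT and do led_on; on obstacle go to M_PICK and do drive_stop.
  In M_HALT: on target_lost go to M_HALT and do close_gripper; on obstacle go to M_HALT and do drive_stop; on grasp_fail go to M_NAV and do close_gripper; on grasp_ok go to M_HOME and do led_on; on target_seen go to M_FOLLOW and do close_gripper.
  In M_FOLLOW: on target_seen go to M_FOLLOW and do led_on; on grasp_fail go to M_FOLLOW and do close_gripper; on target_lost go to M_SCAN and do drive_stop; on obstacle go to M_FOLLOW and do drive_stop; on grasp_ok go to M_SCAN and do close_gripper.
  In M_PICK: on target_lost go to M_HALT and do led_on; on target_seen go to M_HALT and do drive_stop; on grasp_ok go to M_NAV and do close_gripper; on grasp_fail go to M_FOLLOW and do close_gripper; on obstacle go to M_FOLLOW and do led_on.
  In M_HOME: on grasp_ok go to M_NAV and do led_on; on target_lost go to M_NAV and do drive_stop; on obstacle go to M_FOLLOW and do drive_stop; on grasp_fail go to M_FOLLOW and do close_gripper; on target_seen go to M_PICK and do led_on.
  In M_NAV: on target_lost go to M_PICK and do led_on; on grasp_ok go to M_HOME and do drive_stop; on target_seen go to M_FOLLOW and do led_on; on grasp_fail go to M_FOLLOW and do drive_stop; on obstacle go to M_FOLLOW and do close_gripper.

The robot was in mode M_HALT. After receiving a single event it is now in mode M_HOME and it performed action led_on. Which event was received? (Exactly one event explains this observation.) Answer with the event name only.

try grasp_ok: (M_HALT, grasp_ok) → (M_HOME, led_on)  ← matches
try grasp_fail: (M_HALT, grasp_fail) → (M_NAV, close_gripper)
try target_lost: (M_HALT, target_lost) → (M_HALT, close_gripper)
try obstacle: (M_HALT, obstacle) → (M_HALT, drive_stop)
try target_seen: (M_HALT, target_seen) → (M_FOLLOW, close_gripper)

grasp_ok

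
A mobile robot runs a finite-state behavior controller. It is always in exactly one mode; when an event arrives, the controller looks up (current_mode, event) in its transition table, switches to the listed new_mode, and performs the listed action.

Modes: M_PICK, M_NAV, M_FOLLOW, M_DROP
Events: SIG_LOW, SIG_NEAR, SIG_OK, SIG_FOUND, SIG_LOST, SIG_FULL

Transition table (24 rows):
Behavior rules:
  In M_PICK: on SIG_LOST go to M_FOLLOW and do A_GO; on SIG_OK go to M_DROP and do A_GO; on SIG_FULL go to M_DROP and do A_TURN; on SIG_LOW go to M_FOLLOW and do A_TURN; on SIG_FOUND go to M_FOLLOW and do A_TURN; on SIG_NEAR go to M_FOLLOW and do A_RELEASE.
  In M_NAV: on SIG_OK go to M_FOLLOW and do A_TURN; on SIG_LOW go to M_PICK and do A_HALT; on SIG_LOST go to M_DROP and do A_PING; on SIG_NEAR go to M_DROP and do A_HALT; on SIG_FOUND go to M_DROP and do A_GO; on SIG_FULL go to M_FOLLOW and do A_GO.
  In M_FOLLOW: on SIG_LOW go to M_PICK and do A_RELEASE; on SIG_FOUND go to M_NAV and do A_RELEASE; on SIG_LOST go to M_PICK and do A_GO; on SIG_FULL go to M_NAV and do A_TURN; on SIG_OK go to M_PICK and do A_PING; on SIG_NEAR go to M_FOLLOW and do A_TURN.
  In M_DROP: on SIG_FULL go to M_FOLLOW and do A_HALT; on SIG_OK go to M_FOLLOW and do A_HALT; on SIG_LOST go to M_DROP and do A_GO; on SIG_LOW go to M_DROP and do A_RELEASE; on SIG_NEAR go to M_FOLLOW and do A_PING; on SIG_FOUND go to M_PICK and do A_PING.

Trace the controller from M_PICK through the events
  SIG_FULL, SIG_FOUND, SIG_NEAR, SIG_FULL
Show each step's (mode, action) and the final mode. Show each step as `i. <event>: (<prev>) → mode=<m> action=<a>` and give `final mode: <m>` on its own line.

1. SIG_FULL: (M_PICK) → mode=M_DROP action=A_TURN
2. SIG_FOUND: (M_DROP) → mode=M_PICK action=A_PING
3. SIG_NEAR: (M_PICK) → mode=M_FOLLOW action=A_RELEASE
4. SIG_FULL: (M_FOLLOW) → mode=M_NAV action=A_TURN

final mode: M_NAV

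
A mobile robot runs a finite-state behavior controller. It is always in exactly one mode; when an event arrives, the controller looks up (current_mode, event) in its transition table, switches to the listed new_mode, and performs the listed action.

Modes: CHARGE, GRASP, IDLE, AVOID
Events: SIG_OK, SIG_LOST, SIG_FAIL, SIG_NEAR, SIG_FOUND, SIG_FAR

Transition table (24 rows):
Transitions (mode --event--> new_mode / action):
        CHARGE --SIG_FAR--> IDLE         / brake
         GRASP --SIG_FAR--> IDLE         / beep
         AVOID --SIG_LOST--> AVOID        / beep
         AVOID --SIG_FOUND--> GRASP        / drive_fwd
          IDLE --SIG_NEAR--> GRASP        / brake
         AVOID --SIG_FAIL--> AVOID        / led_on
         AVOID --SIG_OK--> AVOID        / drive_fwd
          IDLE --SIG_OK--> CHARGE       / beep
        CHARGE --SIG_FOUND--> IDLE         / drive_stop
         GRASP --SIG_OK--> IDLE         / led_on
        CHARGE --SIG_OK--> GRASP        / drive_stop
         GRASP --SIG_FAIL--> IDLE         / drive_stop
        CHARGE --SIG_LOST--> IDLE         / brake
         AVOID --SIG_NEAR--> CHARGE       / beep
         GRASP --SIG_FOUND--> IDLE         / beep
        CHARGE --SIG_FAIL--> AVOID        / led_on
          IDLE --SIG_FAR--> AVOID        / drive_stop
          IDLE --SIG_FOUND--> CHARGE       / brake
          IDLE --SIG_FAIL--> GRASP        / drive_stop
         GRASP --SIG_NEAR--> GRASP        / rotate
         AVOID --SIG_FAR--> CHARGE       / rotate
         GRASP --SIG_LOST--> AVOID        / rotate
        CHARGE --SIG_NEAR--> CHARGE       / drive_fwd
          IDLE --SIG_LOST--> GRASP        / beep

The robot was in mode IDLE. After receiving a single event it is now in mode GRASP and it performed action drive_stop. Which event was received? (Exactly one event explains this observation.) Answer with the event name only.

try SIG_OK: (IDLE, SIG_OK) → (CHARGE, beep)
try SIG_LOST: (IDLE, SIG_LOST) → (GRASP, beep)
try SIG_FAIL: (IDLE, SIG_FAIL) → (GRASP, drive_stop)  ← matches
try SIG_NEAR: (IDLE, SIG_NEAR) → (GRASP, brake)
try SIG_FOUND: (IDLE, SIG_FOUND) → (CHARGE, brake)
try SIG_FAR: (IDLE, SIG_FAR) → (AVOID, drive_stop)

SIG_FAIL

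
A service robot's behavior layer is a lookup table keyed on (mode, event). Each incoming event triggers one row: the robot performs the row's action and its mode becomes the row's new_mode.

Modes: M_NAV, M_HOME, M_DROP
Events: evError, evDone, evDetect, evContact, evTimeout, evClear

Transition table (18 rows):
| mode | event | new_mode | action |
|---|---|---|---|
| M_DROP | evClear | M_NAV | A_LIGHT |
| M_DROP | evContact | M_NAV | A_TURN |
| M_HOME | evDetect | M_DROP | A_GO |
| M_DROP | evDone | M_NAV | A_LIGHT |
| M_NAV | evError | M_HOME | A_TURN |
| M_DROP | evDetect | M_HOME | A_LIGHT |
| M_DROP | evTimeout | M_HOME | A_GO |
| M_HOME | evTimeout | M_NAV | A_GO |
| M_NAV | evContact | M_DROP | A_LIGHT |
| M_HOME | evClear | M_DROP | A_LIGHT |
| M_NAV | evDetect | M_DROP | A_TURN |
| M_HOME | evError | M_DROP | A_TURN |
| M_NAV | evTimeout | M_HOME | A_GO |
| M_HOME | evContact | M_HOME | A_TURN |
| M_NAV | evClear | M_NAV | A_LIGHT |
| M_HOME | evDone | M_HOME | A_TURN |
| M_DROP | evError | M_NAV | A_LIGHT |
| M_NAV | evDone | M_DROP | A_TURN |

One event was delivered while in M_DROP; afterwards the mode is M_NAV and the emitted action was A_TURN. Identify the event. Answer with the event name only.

try evError: (M_DROP, evError) → (M_NAV, A_LIGHT)
try evDone: (M_DROP, evDone) → (M_NAV, A_LIGHT)
try evDetect: (M_DROP, evDetect) → (M_HOME, A_LIGHT)
try evContact: (M_DROP, evContact) → (M_NAV, A_TURN)  ← matches
try evTimeout: (M_DROP, evTimeout) → (M_HOME, A_GO)
try evClear: (M_DROP, evClear) → (M_NAV, A_LIGHT)

evContact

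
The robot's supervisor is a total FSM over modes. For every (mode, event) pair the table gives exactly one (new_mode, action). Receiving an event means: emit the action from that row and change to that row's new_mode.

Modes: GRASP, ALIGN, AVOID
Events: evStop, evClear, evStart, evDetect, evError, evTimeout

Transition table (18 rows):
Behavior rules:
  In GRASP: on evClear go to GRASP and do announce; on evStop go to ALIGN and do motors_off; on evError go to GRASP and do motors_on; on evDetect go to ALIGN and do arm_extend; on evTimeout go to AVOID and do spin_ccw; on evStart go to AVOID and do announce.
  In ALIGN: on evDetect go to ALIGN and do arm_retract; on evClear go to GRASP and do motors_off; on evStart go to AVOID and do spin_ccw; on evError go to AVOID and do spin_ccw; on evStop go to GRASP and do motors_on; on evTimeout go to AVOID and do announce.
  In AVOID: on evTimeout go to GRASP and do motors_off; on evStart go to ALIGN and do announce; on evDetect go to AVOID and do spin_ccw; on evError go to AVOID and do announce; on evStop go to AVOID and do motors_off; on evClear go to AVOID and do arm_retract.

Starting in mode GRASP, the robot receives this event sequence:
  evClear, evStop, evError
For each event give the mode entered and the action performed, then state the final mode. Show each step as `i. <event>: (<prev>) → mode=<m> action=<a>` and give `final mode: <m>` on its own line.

1. evClear: (GRASP) → mode=GRASP action=announce
2. evStop: (GRASP) → mode=ALIGN action=motors_off
3. evError: (ALIGN) → mode=AVOID action=spin_ccw

final mode: AVOID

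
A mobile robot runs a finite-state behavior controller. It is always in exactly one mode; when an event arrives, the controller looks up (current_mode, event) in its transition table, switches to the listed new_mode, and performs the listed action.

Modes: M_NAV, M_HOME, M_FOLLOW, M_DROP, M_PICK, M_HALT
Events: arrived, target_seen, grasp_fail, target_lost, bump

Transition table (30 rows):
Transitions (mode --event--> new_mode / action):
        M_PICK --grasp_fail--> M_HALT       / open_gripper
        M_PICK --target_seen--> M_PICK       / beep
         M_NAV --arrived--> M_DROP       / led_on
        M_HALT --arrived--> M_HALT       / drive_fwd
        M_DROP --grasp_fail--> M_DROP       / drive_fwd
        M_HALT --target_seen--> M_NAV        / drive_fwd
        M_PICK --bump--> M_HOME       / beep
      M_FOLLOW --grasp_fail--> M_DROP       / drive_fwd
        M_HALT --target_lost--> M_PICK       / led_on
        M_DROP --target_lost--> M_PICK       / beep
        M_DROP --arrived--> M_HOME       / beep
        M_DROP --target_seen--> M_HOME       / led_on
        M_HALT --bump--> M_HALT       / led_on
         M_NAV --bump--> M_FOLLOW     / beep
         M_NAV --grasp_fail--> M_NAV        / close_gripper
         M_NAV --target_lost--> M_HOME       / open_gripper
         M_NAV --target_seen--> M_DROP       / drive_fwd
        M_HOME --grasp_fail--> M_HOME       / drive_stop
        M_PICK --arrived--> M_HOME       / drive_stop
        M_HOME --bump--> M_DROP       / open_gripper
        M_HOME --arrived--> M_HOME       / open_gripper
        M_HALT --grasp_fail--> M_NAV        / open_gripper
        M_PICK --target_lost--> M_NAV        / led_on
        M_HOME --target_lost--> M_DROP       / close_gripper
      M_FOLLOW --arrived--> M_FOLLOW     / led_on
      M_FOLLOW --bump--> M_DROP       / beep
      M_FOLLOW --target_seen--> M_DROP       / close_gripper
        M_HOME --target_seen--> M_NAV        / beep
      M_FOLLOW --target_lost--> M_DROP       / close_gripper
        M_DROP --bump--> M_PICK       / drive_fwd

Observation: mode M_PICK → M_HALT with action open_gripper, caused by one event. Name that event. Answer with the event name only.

grasp_fail

try arrived: (M_PICK, arrived) → (M_HOME, drive_stop)
try target_seen: (M_PICK, target_seen) → (M_PICK, beep)
try grasp_fail: (M_PICK, grasp_fail) → (M_HALT, open_gripper)  ← matches
try target_lost: (M_PICK, target_lost) → (M_NAV, led_on)
try bump: (M_PICK, bump) → (M_HOME, beep)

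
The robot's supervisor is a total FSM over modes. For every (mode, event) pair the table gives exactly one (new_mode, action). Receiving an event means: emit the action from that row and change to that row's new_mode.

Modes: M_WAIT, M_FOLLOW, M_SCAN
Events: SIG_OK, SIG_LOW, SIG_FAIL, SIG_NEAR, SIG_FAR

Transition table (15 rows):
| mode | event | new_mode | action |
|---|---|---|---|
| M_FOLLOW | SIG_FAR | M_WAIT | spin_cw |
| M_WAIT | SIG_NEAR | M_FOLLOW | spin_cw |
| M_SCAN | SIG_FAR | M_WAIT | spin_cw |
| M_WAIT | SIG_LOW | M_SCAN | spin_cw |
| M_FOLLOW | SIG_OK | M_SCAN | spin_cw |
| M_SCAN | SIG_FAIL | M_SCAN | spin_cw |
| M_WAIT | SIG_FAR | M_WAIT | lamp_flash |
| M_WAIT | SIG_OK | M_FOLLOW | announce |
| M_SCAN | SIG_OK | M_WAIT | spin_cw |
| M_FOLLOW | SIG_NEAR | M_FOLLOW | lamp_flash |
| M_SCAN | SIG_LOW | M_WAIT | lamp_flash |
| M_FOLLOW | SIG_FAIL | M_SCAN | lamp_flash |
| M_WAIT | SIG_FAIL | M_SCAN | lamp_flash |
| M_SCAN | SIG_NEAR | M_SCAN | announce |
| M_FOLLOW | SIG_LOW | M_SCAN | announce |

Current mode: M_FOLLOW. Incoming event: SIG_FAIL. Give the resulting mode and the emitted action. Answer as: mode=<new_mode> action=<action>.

current mode = M_FOLLOW; filter table to that mode:
  (M_FOLLOW, SIG_FAR) → (M_WAIT, spin_cw)
  (M_FOLLOW, SIG_OK) → (M_SCAN, spin_cw)
  (M_FOLLOW, SIG_NEAR) → (M_FOLLOW, lamp_flash)
  (M_FOLLOW, SIG_FAIL) → (M_SCAN, lamp_flash)  ← event matches
  (M_FOLLOW, SIG_LOW) → (M_SCAN, announce)
event = SIG_FAIL selects (M_SCAN, lamp_flash)

mode=M_SCAN action=lamp_flash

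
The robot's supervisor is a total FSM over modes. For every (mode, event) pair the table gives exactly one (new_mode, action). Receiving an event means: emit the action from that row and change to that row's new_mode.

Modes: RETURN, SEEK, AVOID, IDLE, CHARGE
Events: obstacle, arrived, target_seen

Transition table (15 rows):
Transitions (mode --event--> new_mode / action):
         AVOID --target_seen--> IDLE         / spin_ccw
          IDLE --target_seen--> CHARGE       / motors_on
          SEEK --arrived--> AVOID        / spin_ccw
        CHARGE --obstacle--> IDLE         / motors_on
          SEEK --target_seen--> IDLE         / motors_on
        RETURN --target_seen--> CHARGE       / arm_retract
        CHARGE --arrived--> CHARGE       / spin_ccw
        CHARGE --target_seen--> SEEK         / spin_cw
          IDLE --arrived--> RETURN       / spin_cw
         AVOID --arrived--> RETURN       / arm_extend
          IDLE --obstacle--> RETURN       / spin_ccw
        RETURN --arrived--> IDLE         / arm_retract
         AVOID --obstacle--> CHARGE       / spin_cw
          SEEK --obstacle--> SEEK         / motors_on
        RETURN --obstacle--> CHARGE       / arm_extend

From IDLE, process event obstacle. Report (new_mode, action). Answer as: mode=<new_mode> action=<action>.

mode=RETURN action=spin_ccw

current mode = IDLE; filter table to that mode:
  (IDLE, target_seen) → (CHARGE, motors_on)
  (IDLE, arrived) → (RETURN, spin_cw)
  (IDLE, obstacle) → (RETURN, spin_ccw)  ← event matches
event = obstacle selects (RETURN, spin_ccw)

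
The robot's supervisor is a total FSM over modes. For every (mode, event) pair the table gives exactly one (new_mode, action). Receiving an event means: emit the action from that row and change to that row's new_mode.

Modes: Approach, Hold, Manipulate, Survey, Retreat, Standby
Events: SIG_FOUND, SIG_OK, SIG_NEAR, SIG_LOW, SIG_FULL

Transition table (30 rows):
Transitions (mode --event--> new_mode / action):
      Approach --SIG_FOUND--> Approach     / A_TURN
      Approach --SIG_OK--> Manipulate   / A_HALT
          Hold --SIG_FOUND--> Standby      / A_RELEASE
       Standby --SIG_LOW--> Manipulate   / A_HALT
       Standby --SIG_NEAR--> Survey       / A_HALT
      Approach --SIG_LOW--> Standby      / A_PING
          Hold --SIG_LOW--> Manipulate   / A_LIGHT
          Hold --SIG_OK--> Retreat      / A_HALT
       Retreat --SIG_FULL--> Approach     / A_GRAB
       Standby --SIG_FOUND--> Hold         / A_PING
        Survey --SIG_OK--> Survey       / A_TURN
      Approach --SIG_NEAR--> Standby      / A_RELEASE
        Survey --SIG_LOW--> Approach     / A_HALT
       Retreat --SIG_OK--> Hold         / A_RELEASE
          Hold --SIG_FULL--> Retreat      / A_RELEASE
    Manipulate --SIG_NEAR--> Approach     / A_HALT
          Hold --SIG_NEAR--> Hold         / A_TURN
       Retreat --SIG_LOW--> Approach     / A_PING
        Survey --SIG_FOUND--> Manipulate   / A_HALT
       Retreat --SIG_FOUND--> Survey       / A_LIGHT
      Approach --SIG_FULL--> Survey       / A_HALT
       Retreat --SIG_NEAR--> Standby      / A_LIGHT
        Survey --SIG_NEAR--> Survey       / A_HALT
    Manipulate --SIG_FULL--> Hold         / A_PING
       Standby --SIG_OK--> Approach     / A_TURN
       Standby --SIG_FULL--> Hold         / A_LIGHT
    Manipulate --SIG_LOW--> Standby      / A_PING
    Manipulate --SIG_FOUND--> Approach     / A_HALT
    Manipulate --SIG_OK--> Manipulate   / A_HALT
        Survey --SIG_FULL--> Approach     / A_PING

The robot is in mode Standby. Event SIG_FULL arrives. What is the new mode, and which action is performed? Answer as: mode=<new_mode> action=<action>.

current mode = Standby; filter table to that mode:
  (Standby, SIG_LOW) → (Manipulate, A_HALT)
  (Standby, SIG_NEAR) → (Survey, A_HALT)
  (Standby, SIG_FOUND) → (Hold, A_PING)
  (Standby, SIG_OK) → (Approach, A_TURN)
  (Standby, SIG_FULL) → (Hold, A_LIGHT)  ← event matches
event = SIG_FULL selects (Hold, A_LIGHT)

mode=Hold action=A_LIGHT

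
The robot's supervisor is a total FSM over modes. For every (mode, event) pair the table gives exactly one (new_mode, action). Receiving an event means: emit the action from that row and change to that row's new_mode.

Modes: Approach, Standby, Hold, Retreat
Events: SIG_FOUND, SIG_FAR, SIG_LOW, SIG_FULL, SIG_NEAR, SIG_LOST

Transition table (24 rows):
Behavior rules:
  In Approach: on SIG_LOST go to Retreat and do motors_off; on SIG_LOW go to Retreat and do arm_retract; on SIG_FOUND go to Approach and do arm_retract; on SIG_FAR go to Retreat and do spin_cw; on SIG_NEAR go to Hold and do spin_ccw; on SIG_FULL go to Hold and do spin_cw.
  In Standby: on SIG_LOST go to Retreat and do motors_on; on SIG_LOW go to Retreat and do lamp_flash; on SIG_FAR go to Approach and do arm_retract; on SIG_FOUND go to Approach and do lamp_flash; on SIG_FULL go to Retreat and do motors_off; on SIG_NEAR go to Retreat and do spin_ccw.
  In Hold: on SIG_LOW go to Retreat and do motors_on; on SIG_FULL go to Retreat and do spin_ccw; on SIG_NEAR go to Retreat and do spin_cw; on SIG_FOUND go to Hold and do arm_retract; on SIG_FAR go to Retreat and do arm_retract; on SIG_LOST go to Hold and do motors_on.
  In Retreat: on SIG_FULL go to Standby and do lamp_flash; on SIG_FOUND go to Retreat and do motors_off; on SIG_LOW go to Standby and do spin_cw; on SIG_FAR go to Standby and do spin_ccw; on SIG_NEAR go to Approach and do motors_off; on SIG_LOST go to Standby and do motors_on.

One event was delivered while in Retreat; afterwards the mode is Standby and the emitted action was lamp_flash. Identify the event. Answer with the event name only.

SIG_FULL

try SIG_FOUND: (Retreat, SIG_FOUND) → (Retreat, motors_off)
try SIG_FAR: (Retreat, SIG_FAR) → (Standby, spin_ccw)
try SIG_LOW: (Retreat, SIG_LOW) → (Standby, spin_cw)
try SIG_FULL: (Retreat, SIG_FULL) → (Standby, lamp_flash)  ← matches
try SIG_NEAR: (Retreat, SIG_NEAR) → (Approach, motors_off)
try SIG_LOST: (Retreat, SIG_LOST) → (Standby, motors_on)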